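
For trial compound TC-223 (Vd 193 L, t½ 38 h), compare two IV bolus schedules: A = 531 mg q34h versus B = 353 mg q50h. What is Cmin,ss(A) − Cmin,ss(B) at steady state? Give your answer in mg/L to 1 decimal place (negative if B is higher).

Regimen A: f = (1/2)^(34/38) ≈ 0.5378; Cmin,ss = (531/193)·f/(1−f) ≈ 3.201 mg/L.
Regimen B: f = (1/2)^(50/38) ≈ 0.4017; Cmin,ss = (353/193)·f/(1−f) ≈ 1.228 mg/L.
Difference ≈ 3.201 − 1.228 ≈ 1.973 mg/L.

2.0 mg/L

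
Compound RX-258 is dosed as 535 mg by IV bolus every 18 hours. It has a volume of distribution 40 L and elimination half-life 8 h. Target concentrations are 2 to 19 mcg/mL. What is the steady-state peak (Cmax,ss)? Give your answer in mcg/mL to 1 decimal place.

Over one 18-h interval, 18/8 ≈ 2.25 half-lives elapse, leaving f ≈ 0.2102 of each dose.
At steady state, accumulation factor R = 1/(1 − e^(−kτ)) ≈ 1.2661.
Single-dose peak C₀ = D/Vd = 535/40 ≈ 13.375 mcg/mL.
Steady-state peak Cmax,ss = C₀·R ≈ 13.375 × 1.2661 ≈ 16.934 mcg/mL.
Peak 16.9 mcg/mL vs MTC 19 mcg/mL: below toxic threshold.

16.9 mcg/mL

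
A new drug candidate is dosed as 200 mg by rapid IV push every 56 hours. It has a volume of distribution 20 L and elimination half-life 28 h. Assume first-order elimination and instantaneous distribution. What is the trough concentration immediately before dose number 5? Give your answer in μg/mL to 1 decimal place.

f = (1/2)^(τ/t½) = (1/2)^(56/28) ≈ 0.2500.
C₀ = D/Vd = 200/20 ≈ 10.000 μg/mL.
Before the 5th dose, 4 doses have been given. Superposition: Cmin = C₀·(f + f² + … + f^4).
≈ 10.000 × (0.2500 + 0.0625 + 0.0156 + 0.0039) ≈ 10.000 × 0.3320 ≈ 3.320 μg/mL.

3.3 μg/mL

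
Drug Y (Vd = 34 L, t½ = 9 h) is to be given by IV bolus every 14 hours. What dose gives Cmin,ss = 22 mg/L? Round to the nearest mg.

τ/t½ = 14/9 ≈ 1.5556, so f = (1/2)^(14/9) ≈ 0.340198.
Cmin,ss = (D/Vd)·f/(1−f), so D = Cmin,ss·Vd·(1−f)/f.
D = 22 × 34 × (1−f)/f ≈ 22 × 34 × 1.93946 ≈ 1450.72 mg.

1451 mg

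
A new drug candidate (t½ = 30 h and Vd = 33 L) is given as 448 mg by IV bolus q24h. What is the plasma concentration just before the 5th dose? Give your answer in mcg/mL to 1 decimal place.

f = (1/2)^(τ/t½) = (1/2)^(24/30) ≈ 0.5743.
C₀ = D/Vd = 448/33 ≈ 13.576 mcg/mL.
Before the 5th dose, 4 doses have been given. Superposition: Cmin = C₀·(f + f² + … + f^4).
≈ 13.576 × (0.5743 + 0.3298 + 0.1894 + 0.1088) ≈ 13.576 × 1.2023 ≈ 16.322 mcg/mL.

16.3 mcg/mL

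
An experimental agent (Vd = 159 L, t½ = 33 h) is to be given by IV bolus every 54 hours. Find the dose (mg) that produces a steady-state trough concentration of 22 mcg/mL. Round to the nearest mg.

τ/t½ = 54/33 ≈ 1.6364, so f = (1/2)^(54/33) ≈ 0.321666.
Cmin,ss = (D/Vd)·f/(1−f), so D = Cmin,ss·Vd·(1−f)/f.
D = 22 × 159 × (1−f)/f ≈ 22 × 159 × 2.10881 ≈ 7376.62 mg.

7377 mg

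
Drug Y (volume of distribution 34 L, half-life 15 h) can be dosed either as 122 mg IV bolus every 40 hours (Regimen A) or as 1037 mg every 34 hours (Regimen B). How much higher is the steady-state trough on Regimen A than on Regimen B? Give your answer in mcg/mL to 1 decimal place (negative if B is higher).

Regimen A: f = (1/2)^(40/15) ≈ 0.1575; Cmin,ss = (122/34)·f/(1−f) ≈ 0.671 mcg/mL.
Regimen B: f = (1/2)^(34/15) ≈ 0.2078; Cmin,ss = (1037/34)·f/(1−f) ≈ 8.000 mcg/mL.
Difference ≈ 0.671 − 8.000 ≈ -7.329 mcg/mL.

-7.3 mcg/mL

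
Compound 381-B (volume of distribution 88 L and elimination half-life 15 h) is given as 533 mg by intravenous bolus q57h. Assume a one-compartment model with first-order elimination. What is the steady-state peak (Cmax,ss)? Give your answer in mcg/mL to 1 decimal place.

6.5 mcg/mL

Over one 57-h interval, 57/15 ≈ 3.8 half-lives elapse, leaving f ≈ 0.0718 of each dose.
At steady state, accumulation factor R = 1/(1 − e^(−kτ)) ≈ 1.0774.
Each bolus raises the concentration by D/Vd = 533/88 ≈ 6.057 mcg/mL.
Steady-state peak Cmax,ss = C₀·R ≈ 6.057 × 1.0774 ≈ 6.526 mcg/mL.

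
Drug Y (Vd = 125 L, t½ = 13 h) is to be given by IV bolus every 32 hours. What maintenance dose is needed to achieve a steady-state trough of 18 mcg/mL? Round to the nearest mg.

τ/t½ = 32/13 ≈ 2.4615, so f = (1/2)^(32/13) ≈ 0.181553.
Cmin,ss = (D/Vd)·f/(1−f), so D = Cmin,ss·Vd·(1−f)/f.
D = 18 × 125 × (1−f)/f ≈ 18 × 125 × 4.50803 ≈ 10143.07 mg.

10143 mg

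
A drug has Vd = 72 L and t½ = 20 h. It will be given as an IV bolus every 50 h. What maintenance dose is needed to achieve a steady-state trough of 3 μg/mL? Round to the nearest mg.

τ/t½ = 50/20 ≈ 2.5, so f = (1/2)^(50/20) ≈ 0.176777.
Cmin,ss = (D/Vd)·f/(1−f), so D = Cmin,ss·Vd·(1−f)/f.
D = 3 × 72 × (1−f)/f ≈ 3 × 72 × 4.65684 ≈ 1005.88 mg.

1006 mg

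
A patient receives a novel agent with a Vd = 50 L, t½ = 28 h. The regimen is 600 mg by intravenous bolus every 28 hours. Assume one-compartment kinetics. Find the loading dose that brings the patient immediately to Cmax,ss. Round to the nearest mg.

f = (1/2)^(28/28) ≈ 0.500000; accumulation ratio R = 1/(1−f) ≈ 2.00000.
Loading dose to hit Cmax,ss on first dose: D_load = D_maint·R ≈ 600 × 2.00000 ≈ 1200.00 mg.

1200 mg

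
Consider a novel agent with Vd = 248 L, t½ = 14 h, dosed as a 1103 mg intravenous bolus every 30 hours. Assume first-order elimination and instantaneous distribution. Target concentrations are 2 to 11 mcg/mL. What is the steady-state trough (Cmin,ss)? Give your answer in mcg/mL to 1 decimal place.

k = ln2/t½ = ln2/14 ≈ 0.049511 h⁻¹; fraction remaining f = e^(−kτ) = e^(−0.049511×30) ≈ 0.2264.
Each bolus raises the concentration by D/Vd = 1103/248 ≈ 4.448 mcg/mL.
Steady-state trough Cmin,ss = C₀·f/(1−f) ≈ 4.448 × 0.2264/0.7736 ≈ 1.302 mcg/mL.
Trough 1.3 mcg/mL vs MEC 2 mcg/mL: subtherapeutic.

1.3 mcg/mL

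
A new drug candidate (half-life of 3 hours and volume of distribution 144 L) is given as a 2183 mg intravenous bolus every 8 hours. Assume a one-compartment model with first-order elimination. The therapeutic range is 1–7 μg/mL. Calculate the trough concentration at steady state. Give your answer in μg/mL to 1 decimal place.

2.8 μg/mL

k = ln2/t½ = ln2/3 ≈ 0.231049 h⁻¹; fraction remaining f = e^(−kτ) = e^(−0.231049×8) ≈ 0.1575.
Each bolus raises the concentration by D/Vd = 2183/144 ≈ 15.160 μg/mL.
Steady-state trough Cmin,ss = C₀·f/(1−f) ≈ 15.160 × 0.1575/0.8425 ≈ 2.834 μg/mL.
Trough 2.8 μg/mL vs MEC 1 μg/mL: adequate.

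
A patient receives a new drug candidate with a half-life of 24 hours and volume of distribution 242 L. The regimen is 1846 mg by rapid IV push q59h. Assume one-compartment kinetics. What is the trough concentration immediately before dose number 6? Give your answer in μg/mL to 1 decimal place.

f = (1/2)^(τ/t½) = (1/2)^(59/24) ≈ 0.1820.
C₀ = D/Vd = 1846/242 ≈ 7.628 μg/mL.
Before the 6th dose, 5 doses have been given. Superposition: Cmin = C₀·(f + f² + … + f^5).
≈ 7.628 × (0.1820 + 0.0331 + 0.0060 + 0.0011 + 0.0002) ≈ 7.628 × 0.2224 ≈ 1.696 μg/mL.

1.7 μg/mL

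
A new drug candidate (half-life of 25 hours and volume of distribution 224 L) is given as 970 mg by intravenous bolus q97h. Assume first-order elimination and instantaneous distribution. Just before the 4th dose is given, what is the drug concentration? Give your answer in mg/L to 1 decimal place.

f = (1/2)^(τ/t½) = (1/2)^(97/25) ≈ 0.0679.
C₀ = D/Vd = 970/224 ≈ 4.330 mg/L.
Before the 4th dose, 3 doses have been given. Superposition: Cmin = C₀·(f + f² + … + f^3).
≈ 4.330 × (0.0679 + 0.0046 + 0.0003) ≈ 4.330 × 0.0728 ≈ 0.315 mg/L.

0.3 mg/L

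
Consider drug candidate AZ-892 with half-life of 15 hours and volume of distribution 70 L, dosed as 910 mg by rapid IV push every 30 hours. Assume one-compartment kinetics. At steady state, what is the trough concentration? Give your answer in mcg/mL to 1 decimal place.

4.3 mcg/mL

The dosing interval is 2 half-lives, so f = 2^(−2) = 0.25.
At steady state, R = 1/(1 − 0.25) = 4/3.
Single-dose peak C₀ = D/Vd = 910/70 = 13 mcg/mL.
Steady-state peak Cmax,ss = C₀·R = 13 × 4/3 ≈ 17.333 mcg/mL.
Steady-state trough Cmin,ss = Cmax,ss·f ≈ 17.333 × 0.25 ≈ 4.333 mcg/mL.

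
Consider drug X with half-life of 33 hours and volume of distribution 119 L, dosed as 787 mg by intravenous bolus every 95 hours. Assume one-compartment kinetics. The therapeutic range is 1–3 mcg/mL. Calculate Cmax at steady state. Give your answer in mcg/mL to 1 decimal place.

τ/t½ = 95/33 ≈ 2.8788, so fraction remaining f = (1/2)^(95/33) ≈ 0.1360.
Accumulation ratio R = 1/(1 − f) ≈ 1/0.8640 ≈ 1.1574.
Single-dose peak C₀ = D/Vd = 787/119 ≈ 6.613 mcg/mL.
Steady-state peak Cmax,ss = C₀·R ≈ 6.613 × 1.1574 ≈ 7.654 mcg/mL.
Peak 7.7 mcg/mL vs MTC 3 mcg/mL: exceeds toxic threshold.

7.7 mcg/mL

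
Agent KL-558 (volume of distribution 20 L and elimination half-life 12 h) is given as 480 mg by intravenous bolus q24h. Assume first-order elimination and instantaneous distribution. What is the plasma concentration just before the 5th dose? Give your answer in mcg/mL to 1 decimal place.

f = (1/2)^(τ/t½) = (1/2)^(24/12) ≈ 0.2500.
C₀ = D/Vd = 480/20 ≈ 24.000 mcg/mL.
Before the 5th dose, 4 doses have been given. Superposition: Cmin = C₀·(f + f² + … + f^4).
≈ 24.000 × (0.2500 + 0.0625 + 0.0156 + 0.0039) ≈ 24.000 × 0.3320 ≈ 7.968 mcg/mL.

8.0 mcg/mL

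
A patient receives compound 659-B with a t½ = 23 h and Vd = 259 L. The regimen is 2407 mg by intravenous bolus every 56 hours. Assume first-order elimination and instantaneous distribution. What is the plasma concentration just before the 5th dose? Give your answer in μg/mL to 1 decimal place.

f = (1/2)^(τ/t½) = (1/2)^(56/23) ≈ 0.1850.
C₀ = D/Vd = 2407/259 ≈ 9.293 μg/mL.
Before the 5th dose, 4 doses have been given. Superposition: Cmin = C₀·(f + f² + … + f^4).
≈ 9.293 × (0.1850 + 0.0342 + 0.0063 + 0.0012) ≈ 9.293 × 0.2267 ≈ 2.107 μg/mL.

2.1 μg/mL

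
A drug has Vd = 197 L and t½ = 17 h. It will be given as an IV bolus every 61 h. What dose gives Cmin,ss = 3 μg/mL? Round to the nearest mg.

τ/t½ = 61/17 ≈ 3.5882, so f = (1/2)^(61/17) ≈ 0.083145.
Cmin,ss = (D/Vd)·f/(1−f), so D = Cmin,ss·Vd·(1−f)/f.
D = 3 × 197 × (1−f)/f ≈ 3 × 197 × 11.02718 ≈ 6517.06 mg.

6517 mg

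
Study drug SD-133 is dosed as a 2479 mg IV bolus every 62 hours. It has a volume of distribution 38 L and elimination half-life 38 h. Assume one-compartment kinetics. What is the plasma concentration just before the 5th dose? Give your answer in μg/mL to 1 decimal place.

f = (1/2)^(τ/t½) = (1/2)^(62/38) ≈ 0.3227.
C₀ = D/Vd = 2479/38 ≈ 65.237 μg/mL.
Before the 5th dose, 4 doses have been given. Superposition: Cmin = C₀·(f + f² + … + f^4).
≈ 65.237 × (0.3227 + 0.1041 + 0.0336 + 0.0108) ≈ 65.237 × 0.4712 ≈ 30.740 μg/mL.

30.7 μg/mL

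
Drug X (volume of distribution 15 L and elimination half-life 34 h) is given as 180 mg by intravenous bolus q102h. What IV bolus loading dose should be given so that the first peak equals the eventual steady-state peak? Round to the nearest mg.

f = (1/2)^(102/34) ≈ 0.125000; accumulation ratio R = 1/(1−f) ≈ 1.14286.
Loading dose to hit Cmax,ss on first dose: D_load = D_maint·R ≈ 180 × 1.14286 ≈ 205.71 mg.

206 mg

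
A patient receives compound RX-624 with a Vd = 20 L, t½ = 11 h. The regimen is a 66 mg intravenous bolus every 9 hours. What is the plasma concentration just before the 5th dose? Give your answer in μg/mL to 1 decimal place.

f = (1/2)^(τ/t½) = (1/2)^(9/11) ≈ 0.5672.
C₀ = D/Vd = 66/20 ≈ 3.300 μg/mL.
Before the 5th dose, 4 doses have been given. Superposition: Cmin = C₀·(f + f² + … + f^4).
≈ 3.300 × (0.5672 + 0.3217 + 0.1825 + 0.1035) ≈ 3.300 × 1.1749 ≈ 3.877 μg/mL.

3.9 μg/mL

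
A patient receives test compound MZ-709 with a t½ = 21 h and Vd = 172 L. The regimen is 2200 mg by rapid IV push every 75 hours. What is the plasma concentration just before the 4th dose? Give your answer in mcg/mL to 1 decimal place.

1.2 mcg/mL

f = (1/2)^(τ/t½) = (1/2)^(75/21) ≈ 0.0841.
C₀ = D/Vd = 2200/172 ≈ 12.791 mcg/mL.
Before the 4th dose, 3 doses have been given. Superposition: Cmin = C₀·(f + f² + … + f^3).
≈ 12.791 × (0.0841 + 0.0071 + 0.0006) ≈ 12.791 × 0.0918 ≈ 1.174 mcg/mL.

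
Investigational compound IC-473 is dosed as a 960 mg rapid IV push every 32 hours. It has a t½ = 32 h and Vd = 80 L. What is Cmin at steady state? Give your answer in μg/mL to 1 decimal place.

12.0 μg/mL

The dosing interval is 1 half-life, so f = 2^(−1) = 0.5.
At steady state, R = 1/(1 − 0.5) = 2/1.
Single-dose peak C₀ = D/Vd = 960/80 = 12 μg/mL.
Steady-state peak Cmax,ss = C₀·R = 12 × 2/1 ≈ 24.000 μg/mL.
Steady-state trough Cmin,ss = Cmax,ss·f ≈ 24.000 × 0.5 ≈ 12.000 μg/mL.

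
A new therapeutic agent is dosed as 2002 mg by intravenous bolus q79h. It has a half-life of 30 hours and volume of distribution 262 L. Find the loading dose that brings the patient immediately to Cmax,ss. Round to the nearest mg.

f = (1/2)^(79/30) ≈ 0.161171; accumulation ratio R = 1/(1−f) ≈ 1.19214.
Loading dose to hit Cmax,ss on first dose: D_load = D_maint·R ≈ 2002 × 1.19214 ≈ 2386.66 mg.

2387 mg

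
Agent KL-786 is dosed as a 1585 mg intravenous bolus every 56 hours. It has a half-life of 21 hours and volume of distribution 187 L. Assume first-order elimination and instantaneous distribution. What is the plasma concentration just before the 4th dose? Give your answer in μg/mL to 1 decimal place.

1.6 μg/mL

f = (1/2)^(τ/t½) = (1/2)^(56/21) ≈ 0.1575.
C₀ = D/Vd = 1585/187 ≈ 8.476 μg/mL.
Before the 4th dose, 3 doses have been given. Superposition: Cmin = C₀·(f + f² + … + f^3).
≈ 8.476 × (0.1575 + 0.0248 + 0.0039) ≈ 8.476 × 0.1862 ≈ 1.578 μg/mL.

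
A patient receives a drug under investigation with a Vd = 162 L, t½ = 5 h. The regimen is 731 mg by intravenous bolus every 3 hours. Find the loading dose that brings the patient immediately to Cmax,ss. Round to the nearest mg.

f = (1/2)^(3/5) ≈ 0.659754; accumulation ratio R = 1/(1−f) ≈ 2.93905.
Loading dose to hit Cmax,ss on first dose: D_load = D_maint·R ≈ 731 × 2.93905 ≈ 2148.45 mg.

2148 mg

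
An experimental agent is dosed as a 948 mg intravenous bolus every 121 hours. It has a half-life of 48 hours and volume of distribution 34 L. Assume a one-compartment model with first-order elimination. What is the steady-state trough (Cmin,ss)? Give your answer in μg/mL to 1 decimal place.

5.9 μg/mL

τ/t½ = 121/48 ≈ 2.5208, so fraction remaining f = (1/2)^(121/48) ≈ 0.1742.
At steady state, accumulation factor R = 1/(1 − e^(−kτ)) ≈ 1.2109.
Each bolus raises the concentration by D/Vd = 948/34 ≈ 27.882 μg/mL.
Steady-state peak Cmax,ss = C₀·R ≈ 27.882 × 1.2109 ≈ 33.762 μg/mL.
One interval later, Cmin,ss = Cmax,ss·e^(−kτ) ≈ 33.762 × 0.1742 ≈ 5.881 μg/mL.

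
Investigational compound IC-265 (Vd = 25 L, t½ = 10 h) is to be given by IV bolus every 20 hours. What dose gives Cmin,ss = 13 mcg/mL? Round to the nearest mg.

τ/t½ = 20/10 ≈ 2, so f = (1/2)^(20/10) ≈ 0.250000.
Cmin,ss = (D/Vd)·f/(1−f), so D = Cmin,ss·Vd·(1−f)/f.
D = 13 × 25 × (1−f)/f ≈ 13 × 25 × 3.00000 ≈ 975.00 mg.

975 mg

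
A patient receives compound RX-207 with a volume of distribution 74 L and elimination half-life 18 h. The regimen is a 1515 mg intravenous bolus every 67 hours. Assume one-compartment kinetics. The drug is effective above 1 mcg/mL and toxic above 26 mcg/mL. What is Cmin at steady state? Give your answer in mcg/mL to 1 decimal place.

1.7 mcg/mL

Over one 67-h interval, 67/18 ≈ 3.7222 half-lives elapse, leaving f ≈ 0.0758 of each dose.
Accumulation ratio R = 1/(1 − f) ≈ 1/0.9242 ≈ 1.0820.
Each bolus raises the concentration by D/Vd = 1515/74 ≈ 20.473 mcg/mL.
Cmax,ss = C₀/(1 − f) ≈ 20.473/0.9242 ≈ 22.152 mcg/mL.
Steady-state trough Cmin,ss = Cmax,ss·f ≈ 22.152 × 0.0758 ≈ 1.679 mcg/mL.
Trough 1.7 mcg/mL vs MEC 1 mcg/mL: adequate.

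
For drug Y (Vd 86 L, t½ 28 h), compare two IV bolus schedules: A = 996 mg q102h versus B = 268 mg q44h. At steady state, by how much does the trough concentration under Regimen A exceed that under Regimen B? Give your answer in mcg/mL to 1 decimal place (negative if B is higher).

-0.6 mcg/mL

Regimen A: f = (1/2)^(102/28) ≈ 0.0801; Cmin,ss = (996/86)·f/(1−f) ≈ 1.008 mcg/mL.
Regimen B: f = (1/2)^(44/28) ≈ 0.3365; Cmin,ss = (268/86)·f/(1−f) ≈ 1.580 mcg/mL.
Difference ≈ 1.008 − 1.580 ≈ -0.572 mcg/mL.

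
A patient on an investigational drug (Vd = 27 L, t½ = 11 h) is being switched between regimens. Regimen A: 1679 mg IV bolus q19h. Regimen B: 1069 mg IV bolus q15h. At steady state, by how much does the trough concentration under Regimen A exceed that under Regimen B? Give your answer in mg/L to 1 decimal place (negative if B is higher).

Regimen A: f = (1/2)^(19/11) ≈ 0.3020; Cmin,ss = (1679/27)·f/(1−f) ≈ 26.905 mg/L.
Regimen B: f = (1/2)^(15/11) ≈ 0.3886; Cmin,ss = (1069/27)·f/(1−f) ≈ 25.165 mg/L.
Difference ≈ 26.905 − 25.165 ≈ 1.740 mg/L.

1.7 mg/L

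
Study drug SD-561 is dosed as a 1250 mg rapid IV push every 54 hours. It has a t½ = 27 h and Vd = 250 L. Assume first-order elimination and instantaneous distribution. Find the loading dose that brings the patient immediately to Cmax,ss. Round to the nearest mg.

1667 mg

f = (1/2)^(54/27) ≈ 0.250000; accumulation ratio R = 1/(1−f) ≈ 1.33333.
Loading dose to hit Cmax,ss on first dose: D_load = D_maint·R ≈ 1250 × 1.33333 ≈ 1666.66 mg.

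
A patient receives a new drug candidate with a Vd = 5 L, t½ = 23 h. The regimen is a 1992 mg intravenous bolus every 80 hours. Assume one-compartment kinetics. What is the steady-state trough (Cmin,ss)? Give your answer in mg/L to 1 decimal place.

39.3 mg/L

Over one 80-h interval, 80/23 ≈ 3.4783 half-lives elapse, leaving f ≈ 0.0897 of each dose.
Accumulation ratio R = 1/(1 − f) ≈ 1/0.9103 ≈ 1.0985.
Single-dose peak C₀ = D/Vd = 1992/5 ≈ 398.400 mg/L.
Cmax,ss = C₀/(1 − f) ≈ 398.400/0.9103 ≈ 437.658 mg/L.
One interval later, Cmin,ss = Cmax,ss·e^(−kτ) ≈ 437.658 × 0.0897 ≈ 39.258 mg/L.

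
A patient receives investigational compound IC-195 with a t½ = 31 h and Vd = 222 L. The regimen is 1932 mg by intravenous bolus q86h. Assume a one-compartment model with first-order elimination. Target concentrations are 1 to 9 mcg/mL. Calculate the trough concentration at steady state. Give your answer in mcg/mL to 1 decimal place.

τ/t½ = 86/31 ≈ 2.7742, so fraction remaining f = (1/2)^(86/31) ≈ 0.1462.
Each bolus raises the concentration by D/Vd = 1932/222 ≈ 8.703 mcg/mL.
Steady-state trough Cmin,ss = C₀·f/(1−f) ≈ 8.703 × 0.1462/0.8538 ≈ 1.490 mcg/mL.
Trough 1.5 mcg/mL vs MEC 1 mcg/mL: adequate.

1.5 mcg/mL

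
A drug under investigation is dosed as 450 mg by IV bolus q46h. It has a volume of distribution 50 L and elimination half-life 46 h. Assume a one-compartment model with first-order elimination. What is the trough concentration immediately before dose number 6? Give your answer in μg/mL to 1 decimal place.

8.7 μg/mL

f = (1/2)^(τ/t½) = (1/2)^(46/46) ≈ 0.5000.
C₀ = D/Vd = 450/50 ≈ 9.000 μg/mL.
Before the 6th dose, 5 doses have been given. Superposition: Cmin = C₀·(f + f² + … + f^5).
≈ 9.000 × (0.5000 + 0.2500 + 0.1250 + 0.0625 + 0.0313) ≈ 9.000 × 0.9688 ≈ 8.719 μg/mL.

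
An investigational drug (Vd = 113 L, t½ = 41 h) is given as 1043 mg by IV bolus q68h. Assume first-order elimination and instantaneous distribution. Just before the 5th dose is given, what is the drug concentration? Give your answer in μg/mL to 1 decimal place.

4.2 μg/mL

f = (1/2)^(τ/t½) = (1/2)^(68/41) ≈ 0.3168.
C₀ = D/Vd = 1043/113 ≈ 9.230 μg/mL.
Before the 5th dose, 4 doses have been given. Superposition: Cmin = C₀·(f + f² + … + f^4).
≈ 9.230 × (0.3168 + 0.1004 + 0.0318 + 0.0101) ≈ 9.230 × 0.4591 ≈ 4.237 μg/mL.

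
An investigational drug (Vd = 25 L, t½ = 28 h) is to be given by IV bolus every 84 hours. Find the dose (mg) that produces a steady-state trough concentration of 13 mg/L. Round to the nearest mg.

2275 mg

τ/t½ = 84/28 ≈ 3, so f = (1/2)^(84/28) ≈ 0.125000.
Cmin,ss = (D/Vd)·f/(1−f), so D = Cmin,ss·Vd·(1−f)/f.
D = 13 × 25 × (1−f)/f ≈ 13 × 25 × 7.00000 ≈ 2275.00 mg.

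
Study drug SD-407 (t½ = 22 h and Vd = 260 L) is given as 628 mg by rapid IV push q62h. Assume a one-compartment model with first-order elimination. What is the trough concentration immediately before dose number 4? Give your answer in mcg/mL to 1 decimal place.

0.4 mcg/mL

f = (1/2)^(τ/t½) = (1/2)^(62/22) ≈ 0.1418.
C₀ = D/Vd = 628/260 ≈ 2.415 mcg/mL.
Before the 4th dose, 3 doses have been given. Superposition: Cmin = C₀·(f + f² + … + f^3).
≈ 2.415 × (0.1418 + 0.0201 + 0.0029) ≈ 2.415 × 0.1648 ≈ 0.398 mcg/mL.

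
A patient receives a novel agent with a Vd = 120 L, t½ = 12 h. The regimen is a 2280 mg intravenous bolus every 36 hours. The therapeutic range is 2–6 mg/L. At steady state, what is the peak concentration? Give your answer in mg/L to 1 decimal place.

21.7 mg/L

The dosing interval is 3 half-lives, so f = 2^(−3) = 0.125.
Accumulation ratio R = 1/(1 − f) = 1/0.875 = 8/7.
Single-dose peak C₀ = D/Vd = 2280/120 = 19 mg/L.
Steady-state peak Cmax,ss = C₀·R = 19 × 8/7 ≈ 21.714 mg/L.
Peak 21.7 mg/L vs MTC 6 mg/L: exceeds toxic threshold.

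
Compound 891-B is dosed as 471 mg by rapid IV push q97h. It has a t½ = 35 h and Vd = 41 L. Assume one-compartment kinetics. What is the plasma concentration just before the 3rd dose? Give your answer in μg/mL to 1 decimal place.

1.9 μg/mL

f = (1/2)^(τ/t½) = (1/2)^(97/35) ≈ 0.1465.
C₀ = D/Vd = 471/41 ≈ 11.488 μg/mL.
Before the 3rd dose, 2 doses have been given. Superposition: Cmin = C₀·(f + f²).
≈ 11.488 × (0.1465 + 0.0215) ≈ 11.488 × 0.1680 ≈ 1.930 μg/mL.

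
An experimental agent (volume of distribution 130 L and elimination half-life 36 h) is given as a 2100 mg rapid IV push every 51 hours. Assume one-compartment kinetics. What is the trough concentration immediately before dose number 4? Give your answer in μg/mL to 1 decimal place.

f = (1/2)^(τ/t½) = (1/2)^(51/36) ≈ 0.3746.
C₀ = D/Vd = 2100/130 ≈ 16.154 μg/mL.
Before the 4th dose, 3 doses have been given. Superposition: Cmin = C₀·(f + f² + … + f^3).
≈ 16.154 × (0.3746 + 0.1403 + 0.0526) ≈ 16.154 × 0.5675 ≈ 9.167 μg/mL.

9.2 μg/mL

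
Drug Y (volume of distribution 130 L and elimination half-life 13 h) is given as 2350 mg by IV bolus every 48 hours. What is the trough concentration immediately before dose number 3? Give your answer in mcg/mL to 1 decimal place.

f = (1/2)^(τ/t½) = (1/2)^(48/13) ≈ 0.0774.
C₀ = D/Vd = 2350/130 ≈ 18.077 mcg/mL.
Before the 3rd dose, 2 doses have been given. Superposition: Cmin = C₀·(f + f²).
≈ 18.077 × (0.0774 + 0.0060) ≈ 18.077 × 0.0834 ≈ 1.508 mcg/mL.

1.5 mcg/mL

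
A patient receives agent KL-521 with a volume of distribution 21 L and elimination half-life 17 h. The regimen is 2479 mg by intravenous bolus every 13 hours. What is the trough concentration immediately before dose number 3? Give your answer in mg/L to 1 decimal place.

f = (1/2)^(τ/t½) = (1/2)^(13/17) ≈ 0.5886.
C₀ = D/Vd = 2479/21 ≈ 118.048 mg/L.
Before the 3rd dose, 2 doses have been given. Superposition: Cmin = C₀·(f + f²).
≈ 118.048 × (0.5886 + 0.3464) ≈ 118.048 × 0.9350 ≈ 110.375 mg/L.

110.4 mg/L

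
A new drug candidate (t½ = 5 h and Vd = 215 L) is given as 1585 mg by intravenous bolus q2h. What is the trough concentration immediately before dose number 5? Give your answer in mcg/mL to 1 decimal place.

f = (1/2)^(τ/t½) = (1/2)^(2/5) ≈ 0.7579.
C₀ = D/Vd = 1585/215 ≈ 7.372 mcg/mL.
Before the 5th dose, 4 doses have been given. Superposition: Cmin = C₀·(f + f² + … + f^4).
≈ 7.372 × (0.7579 + 0.5744 + 0.4353 + 0.3299) ≈ 7.372 × 2.0975 ≈ 15.463 mcg/mL.

15.5 mcg/mL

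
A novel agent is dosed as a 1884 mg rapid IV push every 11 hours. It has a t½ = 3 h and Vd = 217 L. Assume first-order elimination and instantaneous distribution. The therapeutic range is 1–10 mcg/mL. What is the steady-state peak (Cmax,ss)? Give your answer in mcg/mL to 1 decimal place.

k = ln2/t½ = ln2/3 ≈ 0.231049 h⁻¹; fraction remaining f = e^(−kτ) = e^(−0.231049×11) ≈ 0.0787.
Accumulation ratio R = 1/(1 − f) ≈ 1/0.9213 ≈ 1.0854.
Each bolus raises the concentration by D/Vd = 1884/217 ≈ 8.682 mcg/mL.
Steady-state peak Cmax,ss = C₀·R ≈ 8.682 × 1.0854 ≈ 9.423 mcg/mL.
Peak 9.4 mcg/mL vs MTC 10 mcg/mL: below toxic threshold.

9.4 mcg/mL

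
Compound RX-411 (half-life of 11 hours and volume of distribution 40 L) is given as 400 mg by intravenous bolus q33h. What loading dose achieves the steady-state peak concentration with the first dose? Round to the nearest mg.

457 mg

f = (1/2)^(33/11) ≈ 0.125000; accumulation ratio R = 1/(1−f) ≈ 1.14286.
Loading dose to hit Cmax,ss on first dose: D_load = D_maint·R ≈ 400 × 1.14286 ≈ 457.14 mg.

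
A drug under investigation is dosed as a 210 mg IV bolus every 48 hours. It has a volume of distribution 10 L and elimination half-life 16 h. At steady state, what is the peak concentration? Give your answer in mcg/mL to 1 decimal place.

τ = 48 h = 3 half-lives, so f = (1/2)^3 = 0.125.
At steady state, R = 1/(1 − 0.125) = 8/7.
Single-dose peak C₀ = D/Vd = 210/10 = 21 mcg/mL.
Steady-state peak Cmax,ss = C₀·R = 21 × 8/7 ≈ 24.000 mcg/mL.

24.0 mcg/mL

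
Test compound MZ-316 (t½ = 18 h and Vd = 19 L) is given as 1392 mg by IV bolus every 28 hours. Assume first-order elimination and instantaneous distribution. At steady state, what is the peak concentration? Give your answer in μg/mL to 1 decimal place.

111.0 μg/mL

τ/t½ = 28/18 ≈ 1.5556, so fraction remaining f = (1/2)^(28/18) ≈ 0.3402.
Accumulation ratio R = 1/(1 − f) ≈ 1/0.6598 ≈ 1.5156.
Single-dose peak C₀ = D/Vd = 1392/19 ≈ 73.263 μg/mL.
Steady-state peak Cmax,ss = C₀·R ≈ 73.263 × 1.5156 ≈ 111.037 μg/mL.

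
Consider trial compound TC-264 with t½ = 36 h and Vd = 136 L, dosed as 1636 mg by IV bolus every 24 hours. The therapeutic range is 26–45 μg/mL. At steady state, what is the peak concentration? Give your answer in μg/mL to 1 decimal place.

32.5 μg/mL

τ/t½ = 24/36 ≈ 0.66667, so fraction remaining f = (1/2)^(24/36) ≈ 0.6300.
At steady state, accumulation factor R = 1/(1 − e^(−kτ)) ≈ 2.7027.
Each bolus raises the concentration by D/Vd = 1636/136 ≈ 12.029 μg/mL.
Steady-state peak Cmax,ss = C₀·R ≈ 12.029 × 2.7027 ≈ 32.511 μg/mL.
Peak 32.5 μg/mL vs MTC 45 μg/mL: below toxic threshold.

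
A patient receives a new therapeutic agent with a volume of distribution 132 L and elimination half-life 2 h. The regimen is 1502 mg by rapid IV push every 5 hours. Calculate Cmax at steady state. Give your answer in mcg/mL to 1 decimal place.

13.8 mcg/mL

k = ln2/t½ = ln2/2 ≈ 0.346574 h⁻¹; fraction remaining f = e^(−kτ) = e^(−0.346574×5) ≈ 0.1768.
Accumulation ratio R = 1/(1 − f) ≈ 1/0.8232 ≈ 1.2148.
Single-dose peak C₀ = D/Vd = 1502/132 ≈ 11.379 mcg/mL.
Steady-state peak Cmax,ss = C₀·R ≈ 11.379 × 1.2148 ≈ 13.823 mcg/mL.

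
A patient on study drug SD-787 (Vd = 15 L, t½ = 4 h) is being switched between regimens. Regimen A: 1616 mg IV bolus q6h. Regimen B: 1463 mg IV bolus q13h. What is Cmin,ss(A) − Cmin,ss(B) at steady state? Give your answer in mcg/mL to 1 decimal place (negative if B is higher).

Regimen A: f = (1/2)^(6/4) ≈ 0.3536; Cmin,ss = (1616/15)·f/(1−f) ≈ 58.933 mcg/mL.
Regimen B: f = (1/2)^(13/4) ≈ 0.1051; Cmin,ss = (1463/15)·f/(1−f) ≈ 11.455 mcg/mL.
Difference ≈ 58.933 − 11.455 ≈ 47.478 mcg/mL.

47.5 mcg/mL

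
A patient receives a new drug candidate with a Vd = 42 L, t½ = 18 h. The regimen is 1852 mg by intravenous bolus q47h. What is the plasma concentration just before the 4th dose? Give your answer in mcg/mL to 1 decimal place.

f = (1/2)^(τ/t½) = (1/2)^(47/18) ≈ 0.1637.
C₀ = D/Vd = 1852/42 ≈ 44.095 mcg/mL.
Before the 4th dose, 3 doses have been given. Superposition: Cmin = C₀·(f + f² + … + f^3).
≈ 44.095 × (0.1637 + 0.0268 + 0.0044) ≈ 44.095 × 0.1949 ≈ 8.594 mcg/mL.

8.6 mcg/mL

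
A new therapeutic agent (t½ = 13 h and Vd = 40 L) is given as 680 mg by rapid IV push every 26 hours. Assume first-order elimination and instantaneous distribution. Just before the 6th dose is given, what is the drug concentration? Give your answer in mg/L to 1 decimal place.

5.7 mg/L

f = (1/2)^(τ/t½) = (1/2)^(26/13) ≈ 0.2500.
C₀ = D/Vd = 680/40 ≈ 17.000 mg/L.
Before the 6th dose, 5 doses have been given. Superposition: Cmin = C₀·(f + f² + … + f^5).
≈ 17.000 × (0.2500 + 0.0625 + 0.0156 + 0.0039 + 0.0010) ≈ 17.000 × 0.3330 ≈ 5.661 mg/L.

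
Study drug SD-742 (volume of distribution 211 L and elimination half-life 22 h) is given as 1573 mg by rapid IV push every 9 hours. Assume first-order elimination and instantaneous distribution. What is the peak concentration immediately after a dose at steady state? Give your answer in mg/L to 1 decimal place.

30.2 mg/L

Over one 9-h interval, 9/22 ≈ 0.40909 half-lives elapse, leaving f ≈ 0.7531 of each dose.
Accumulation ratio R = 1/(1 − f) ≈ 1/0.2469 ≈ 4.0502.
Each bolus raises the concentration by D/Vd = 1573/211 ≈ 7.455 mg/L.
Steady-state peak Cmax,ss = C₀·R ≈ 7.455 × 4.0502 ≈ 30.194 mg/L.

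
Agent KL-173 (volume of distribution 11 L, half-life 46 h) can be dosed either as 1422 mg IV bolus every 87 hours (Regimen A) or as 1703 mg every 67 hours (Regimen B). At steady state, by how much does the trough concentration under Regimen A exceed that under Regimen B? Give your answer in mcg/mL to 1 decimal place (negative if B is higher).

-41.0 mcg/mL

Regimen A: f = (1/2)^(87/46) ≈ 0.2696; Cmin,ss = (1422/11)·f/(1−f) ≈ 47.716 mcg/mL.
Regimen B: f = (1/2)^(67/46) ≈ 0.3644; Cmin,ss = (1703/11)·f/(1−f) ≈ 88.760 mcg/mL.
Difference ≈ 47.716 − 88.760 ≈ -41.044 mcg/mL.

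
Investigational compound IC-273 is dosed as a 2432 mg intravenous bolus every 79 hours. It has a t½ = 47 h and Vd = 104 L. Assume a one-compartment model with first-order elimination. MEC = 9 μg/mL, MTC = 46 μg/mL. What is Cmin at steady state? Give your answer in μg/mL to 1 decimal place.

10.6 μg/mL

Over one 79-h interval, 79/47 ≈ 1.6809 half-lives elapse, leaving f ≈ 0.3119 of each dose.
At steady state, accumulation factor R = 1/(1 − e^(−kτ)) ≈ 1.4533.
Each bolus raises the concentration by D/Vd = 2432/104 ≈ 23.385 μg/mL.
Cmax,ss = C₀/(1 − f) ≈ 23.385/0.6881 ≈ 33.985 μg/mL.
Steady-state trough Cmin,ss = Cmax,ss·f ≈ 33.985 × 0.3119 ≈ 10.600 μg/mL.
Trough 10.6 μg/mL vs MEC 9 μg/mL: adequate.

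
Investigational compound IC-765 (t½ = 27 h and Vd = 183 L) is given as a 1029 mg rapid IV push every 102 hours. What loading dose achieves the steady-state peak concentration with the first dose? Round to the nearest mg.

f = (1/2)^(102/27) ≈ 0.072908; accumulation ratio R = 1/(1−f) ≈ 1.07864.
Loading dose to hit Cmax,ss on first dose: D_load = D_maint·R ≈ 1029 × 1.07864 ≈ 1109.92 mg.

1110 mg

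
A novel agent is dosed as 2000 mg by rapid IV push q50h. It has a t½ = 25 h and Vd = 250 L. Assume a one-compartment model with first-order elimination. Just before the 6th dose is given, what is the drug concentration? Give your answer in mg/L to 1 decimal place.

2.7 mg/L

f = (1/2)^(τ/t½) = (1/2)^(50/25) ≈ 0.2500.
C₀ = D/Vd = 2000/250 ≈ 8.000 mg/L.
Before the 6th dose, 5 doses have been given. Superposition: Cmin = C₀·(f + f² + … + f^5).
≈ 8.000 × (0.2500 + 0.0625 + 0.0156 + 0.0039 + 0.0010) ≈ 8.000 × 0.3330 ≈ 2.664 mg/L.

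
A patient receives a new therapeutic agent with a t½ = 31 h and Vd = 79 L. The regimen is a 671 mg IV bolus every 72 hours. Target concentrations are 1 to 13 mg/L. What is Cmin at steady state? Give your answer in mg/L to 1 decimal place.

2.1 mg/L

τ/t½ = 72/31 ≈ 2.3226, so fraction remaining f = (1/2)^(72/31) ≈ 0.1999.
Each bolus raises the concentration by D/Vd = 671/79 ≈ 8.494 mg/L.
Steady-state trough Cmin,ss = C₀·f/(1−f) ≈ 8.494 × 0.1999/0.8001 ≈ 2.122 mg/L.
Trough 2.1 mg/L vs MEC 1 mg/L: adequate.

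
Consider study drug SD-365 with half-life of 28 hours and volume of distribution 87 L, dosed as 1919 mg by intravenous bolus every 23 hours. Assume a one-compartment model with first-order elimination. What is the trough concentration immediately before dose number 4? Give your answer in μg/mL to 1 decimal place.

f = (1/2)^(τ/t½) = (1/2)^(23/28) ≈ 0.5659.
C₀ = D/Vd = 1919/87 ≈ 22.057 μg/mL.
Before the 4th dose, 3 doses have been given. Superposition: Cmin = C₀·(f + f² + … + f^3).
≈ 22.057 × (0.5659 + 0.3202 + 0.1812) ≈ 22.057 × 1.0673 ≈ 23.541 μg/mL.

23.5 μg/mL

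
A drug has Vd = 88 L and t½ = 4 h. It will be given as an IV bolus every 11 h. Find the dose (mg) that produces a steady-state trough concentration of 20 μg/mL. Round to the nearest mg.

10080 mg

τ/t½ = 11/4 ≈ 2.75, so f = (1/2)^(11/4) ≈ 0.148651.
Cmin,ss = (D/Vd)·f/(1−f), so D = Cmin,ss·Vd·(1−f)/f.
D = 20 × 88 × (1−f)/f ≈ 20 × 88 × 5.72717 ≈ 10079.82 mg.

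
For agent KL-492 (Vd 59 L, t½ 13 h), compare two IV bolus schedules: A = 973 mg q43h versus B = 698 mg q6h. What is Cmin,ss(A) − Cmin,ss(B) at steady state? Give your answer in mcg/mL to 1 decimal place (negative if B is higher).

Regimen A: f = (1/2)^(43/13) ≈ 0.1010; Cmin,ss = (973/59)·f/(1−f) ≈ 1.853 mcg/mL.
Regimen B: f = (1/2)^(6/13) ≈ 0.7262; Cmin,ss = (698/59)·f/(1−f) ≈ 31.378 mcg/mL.
Difference ≈ 1.853 − 31.378 ≈ -29.525 mcg/mL.

-29.5 mcg/mL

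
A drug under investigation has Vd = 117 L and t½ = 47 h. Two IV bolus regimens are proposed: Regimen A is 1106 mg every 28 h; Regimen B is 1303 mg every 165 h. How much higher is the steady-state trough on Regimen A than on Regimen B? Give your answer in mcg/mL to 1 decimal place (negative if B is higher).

Regimen A: f = (1/2)^(28/47) ≈ 0.6617; Cmin,ss = (1106/117)·f/(1−f) ≈ 18.490 mcg/mL.
Regimen B: f = (1/2)^(165/47) ≈ 0.0877; Cmin,ss = (1303/117)·f/(1−f) ≈ 1.071 mcg/mL.
Difference ≈ 18.490 − 1.071 ≈ 17.419 mcg/mL.

17.4 mcg/mL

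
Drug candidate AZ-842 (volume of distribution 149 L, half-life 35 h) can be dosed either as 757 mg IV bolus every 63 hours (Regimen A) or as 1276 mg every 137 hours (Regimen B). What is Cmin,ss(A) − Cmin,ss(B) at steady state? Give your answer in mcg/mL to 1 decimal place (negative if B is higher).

Regimen A: f = (1/2)^(63/35) ≈ 0.2872; Cmin,ss = (757/149)·f/(1−f) ≈ 2.047 mcg/mL.
Regimen B: f = (1/2)^(137/35) ≈ 0.0663; Cmin,ss = (1276/149)·f/(1−f) ≈ 0.608 mcg/mL.
Difference ≈ 2.047 − 0.608 ≈ 1.439 mcg/mL.

1.4 mcg/mL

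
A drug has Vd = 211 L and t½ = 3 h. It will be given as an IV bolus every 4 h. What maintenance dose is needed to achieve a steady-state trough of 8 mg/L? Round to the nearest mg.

τ/t½ = 4/3 ≈ 1.3333, so f = (1/2)^(4/3) ≈ 0.396850.
Cmin,ss = (D/Vd)·f/(1−f), so D = Cmin,ss·Vd·(1−f)/f.
D = 8 × 211 × (1−f)/f ≈ 8 × 211 × 1.51984 ≈ 2565.49 mg.

2565 mg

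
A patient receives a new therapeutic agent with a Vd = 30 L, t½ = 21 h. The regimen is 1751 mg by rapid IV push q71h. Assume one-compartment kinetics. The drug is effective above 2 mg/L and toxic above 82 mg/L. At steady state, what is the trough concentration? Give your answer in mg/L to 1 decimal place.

k = ln2/t½ = ln2/21 ≈ 0.033007 h⁻¹; fraction remaining f = e^(−kτ) = e^(−0.033007×71) ≈ 0.0960.
Single-dose peak C₀ = D/Vd = 1751/30 ≈ 58.367 mg/L.
Steady-state trough Cmin,ss = C₀·f/(1−f) ≈ 58.367 × 0.0960/0.9040 ≈ 6.198 mg/L.
Trough 6.2 mg/L vs MEC 2 mg/L: adequate.

6.2 mg/L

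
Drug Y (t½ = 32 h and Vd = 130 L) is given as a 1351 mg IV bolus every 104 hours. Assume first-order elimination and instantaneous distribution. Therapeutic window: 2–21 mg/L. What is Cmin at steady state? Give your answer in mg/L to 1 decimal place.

1.2 mg/L

Over one 104-h interval, 104/32 ≈ 3.25 half-lives elapse, leaving f ≈ 0.1051 of each dose.
Single-dose peak C₀ = D/Vd = 1351/130 ≈ 10.392 mg/L.
Steady-state trough Cmin,ss = C₀·f/(1−f) ≈ 10.392 × 0.1051/0.8949 ≈ 1.220 mg/L.
Trough 1.2 mg/L vs MEC 2 mg/L: subtherapeutic.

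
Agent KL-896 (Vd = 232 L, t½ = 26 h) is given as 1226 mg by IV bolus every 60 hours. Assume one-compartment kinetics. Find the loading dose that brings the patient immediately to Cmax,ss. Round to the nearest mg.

f = (1/2)^(60/26) ≈ 0.201983; accumulation ratio R = 1/(1−f) ≈ 1.25311.
Loading dose to hit Cmax,ss on first dose: D_load = D_maint·R ≈ 1226 × 1.25311 ≈ 1536.31 mg.

1536 mg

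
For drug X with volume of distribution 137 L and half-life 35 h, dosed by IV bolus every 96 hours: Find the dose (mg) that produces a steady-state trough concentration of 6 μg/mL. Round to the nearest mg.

4680 mg

τ/t½ = 96/35 ≈ 2.7429, so f = (1/2)^(96/35) ≈ 0.149389.
Cmin,ss = (D/Vd)·f/(1−f), so D = Cmin,ss·Vd·(1−f)/f.
D = 6 × 137 × (1−f)/f ≈ 6 × 137 × 5.69393 ≈ 4680.41 mg.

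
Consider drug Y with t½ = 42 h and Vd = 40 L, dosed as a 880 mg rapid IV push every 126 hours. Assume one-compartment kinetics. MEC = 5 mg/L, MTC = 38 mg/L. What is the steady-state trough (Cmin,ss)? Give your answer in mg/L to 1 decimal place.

3.1 mg/L

τ = 126 h = 3 half-lives, so f = (1/2)^3 = 0.125.
Accumulation ratio R = 1/(1 − f) = 1/0.875 = 8/7.
Single-dose peak C₀ = D/Vd = 880/40 = 22 mg/L.
Steady-state peak Cmax,ss = C₀·R = 22 × 8/7 ≈ 25.143 mg/L.
Steady-state trough Cmin,ss = Cmax,ss·f ≈ 25.143 × 0.125 ≈ 3.143 mg/L.
Trough 3.1 mg/L vs MEC 5 mg/L: subtherapeutic.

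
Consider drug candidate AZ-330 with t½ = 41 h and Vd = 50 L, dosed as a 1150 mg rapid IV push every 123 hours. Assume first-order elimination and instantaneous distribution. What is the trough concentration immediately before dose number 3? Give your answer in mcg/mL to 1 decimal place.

f = (1/2)^(τ/t½) = (1/2)^(123/41) ≈ 0.1250.
C₀ = D/Vd = 1150/50 ≈ 23.000 mcg/mL.
Before the 3rd dose, 2 doses have been given. Superposition: Cmin = C₀·(f + f²).
≈ 23.000 × (0.1250 + 0.0156) ≈ 23.000 × 0.1406 ≈ 3.234 mcg/mL.

3.2 mcg/mL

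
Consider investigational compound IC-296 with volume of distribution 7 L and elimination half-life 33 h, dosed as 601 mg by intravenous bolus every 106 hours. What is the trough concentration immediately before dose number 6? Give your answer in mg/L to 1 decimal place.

10.4 mg/L

f = (1/2)^(τ/t½) = (1/2)^(106/33) ≈ 0.1079.
C₀ = D/Vd = 601/7 ≈ 85.857 mg/L.
Before the 6th dose, 5 doses have been given. Superposition: Cmin = C₀·(f + f² + … + f^5).
≈ 85.857 × (0.1079 + 0.0116 + 0.0013 + 0.0001 + 0.0000) ≈ 85.857 × 0.1209 ≈ 10.380 mg/L.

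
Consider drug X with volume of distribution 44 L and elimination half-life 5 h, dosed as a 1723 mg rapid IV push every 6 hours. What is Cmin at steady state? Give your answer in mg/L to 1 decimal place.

30.2 mg/L

τ/t½ = 6/5 ≈ 1.2, so fraction remaining f = (1/2)^(6/5) ≈ 0.4353.
Accumulation ratio R = 1/(1 − f) ≈ 1/0.5647 ≈ 1.7709.
Each bolus raises the concentration by D/Vd = 1723/44 ≈ 39.159 mg/L.
Cmax,ss = C₀/(1 − f) ≈ 39.159/0.5647 ≈ 69.345 mg/L.
One interval later, Cmin,ss = Cmax,ss·e^(−kτ) ≈ 69.345 × 0.4353 ≈ 30.186 mg/L.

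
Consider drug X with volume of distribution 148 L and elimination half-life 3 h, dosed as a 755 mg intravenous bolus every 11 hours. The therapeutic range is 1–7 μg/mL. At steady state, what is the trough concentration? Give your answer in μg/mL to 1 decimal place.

Over one 11-h interval, 11/3 ≈ 3.6667 half-lives elapse, leaving f ≈ 0.0787 of each dose.
At steady state, accumulation factor R = 1/(1 − e^(−kτ)) ≈ 1.0854.
Single-dose peak C₀ = D/Vd = 755/148 ≈ 5.101 μg/mL.
Cmax,ss = C₀/(1 − f) ≈ 5.101/0.9213 ≈ 5.537 μg/mL.
Steady-state trough Cmin,ss = Cmax,ss·f ≈ 5.537 × 0.0787 ≈ 0.436 μg/mL.
Trough 0.4 μg/mL vs MEC 1 μg/mL: subtherapeutic.

0.4 μg/mL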